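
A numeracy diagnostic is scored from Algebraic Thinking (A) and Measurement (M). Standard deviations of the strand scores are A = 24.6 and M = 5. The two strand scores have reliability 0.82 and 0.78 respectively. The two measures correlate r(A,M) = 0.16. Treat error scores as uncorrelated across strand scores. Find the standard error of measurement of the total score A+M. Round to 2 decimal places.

10.70

Var(total) = 630.16 + 39.36 = 669.52.
True-score variance = 515.731 + 39.36 = 555.091, so reliability = 0.8291.
Error variance = 669.52 − 555.091 = 114.429; SEM = √114.429 = 10.70.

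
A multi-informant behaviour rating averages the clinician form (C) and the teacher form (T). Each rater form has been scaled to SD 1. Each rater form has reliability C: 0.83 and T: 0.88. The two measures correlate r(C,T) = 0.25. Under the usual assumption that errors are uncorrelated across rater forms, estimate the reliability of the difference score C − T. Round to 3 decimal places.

Var(C−T) = 1 + 1 − 2·0.25 = 2 − 0.5 = 1.5.
Under uncorrelated errors the observed covariances equal the true-score covariances, so only the own-variance terms attenuate.
True-score variance = [0.83 + 0.88] − 0.5 = 1.71 − 0.5 = 1.21.
Reliability = 1.21 / 1.5 = 0.807.

0.807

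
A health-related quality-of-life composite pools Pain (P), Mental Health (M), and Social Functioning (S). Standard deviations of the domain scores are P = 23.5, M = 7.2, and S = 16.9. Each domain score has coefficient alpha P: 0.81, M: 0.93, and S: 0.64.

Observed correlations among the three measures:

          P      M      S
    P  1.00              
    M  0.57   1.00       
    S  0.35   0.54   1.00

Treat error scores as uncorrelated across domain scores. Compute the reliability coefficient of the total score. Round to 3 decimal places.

Var(P+M+S) = 23.5² + 7.2² + 16.9² + 2·[23.5·7.2·0.57 + 23.5·16.9·0.35 + 7.2·16.9·0.54] = 889.7 + 602.307 = 1492.01.
Under uncorrelated errors the observed covariances equal the true-score covariances, so only the own-variance terms attenuate.
True-score variance = [23.5²·0.81 + 7.2²·0.93 + 16.9²·0.64] + 602.307 = 678.324 + 602.307 = 1280.63.
Reliability = 1280.63 / 1492.01 = 0.858.

0.858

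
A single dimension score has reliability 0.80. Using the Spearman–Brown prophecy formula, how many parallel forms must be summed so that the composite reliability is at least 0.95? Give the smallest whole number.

5

k ≥ ρ*(1−ρ₁)/(ρ₁(1−ρ*)) = 0.95·0.20 / (0.80·0.05) = 4.750.
Smallest integer k = 5.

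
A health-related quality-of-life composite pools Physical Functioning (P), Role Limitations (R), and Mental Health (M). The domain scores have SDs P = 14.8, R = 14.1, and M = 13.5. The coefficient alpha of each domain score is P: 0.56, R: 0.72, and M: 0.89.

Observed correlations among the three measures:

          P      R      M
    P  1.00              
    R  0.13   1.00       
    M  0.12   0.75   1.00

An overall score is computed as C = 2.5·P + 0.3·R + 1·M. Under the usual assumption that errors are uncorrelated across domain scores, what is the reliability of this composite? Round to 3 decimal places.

Var(C) = 2.5²·14.8² + 0.3²·14.1² + 13.5² + 2·[0.75·14.8·14.1·0.13 + 2.5·14.8·13.5·0.12 + 0.3·14.1·13.5·0.75] = 1569.14 + 246.23 = 1815.37.
Because errors are independent across components, Cov(Tᵢ,Tⱼ) = Cov(Xᵢ,Xⱼ); the off-diagonal part of the true-score variance is the same as above.
True-score variance = [2.5²·14.8²·0.56 + 0.3²·14.1²·0.72 + 13.5²·0.89] + 246.23 = 941.725 + 246.23 = 1187.96.
Reliability = 1187.96 / 1815.37 = 0.654.

0.654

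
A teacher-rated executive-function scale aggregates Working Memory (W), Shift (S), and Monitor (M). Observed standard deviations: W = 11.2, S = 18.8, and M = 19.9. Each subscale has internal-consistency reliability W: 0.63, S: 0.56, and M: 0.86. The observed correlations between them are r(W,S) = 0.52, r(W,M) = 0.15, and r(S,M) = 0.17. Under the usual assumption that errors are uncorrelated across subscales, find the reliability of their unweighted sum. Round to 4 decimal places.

Var(W+S+M) = 11.2² + 18.8² + 19.9² + 2·[11.2·18.8·0.52 + 11.2·19.9·0.15 + 18.8·19.9·0.17] = 874.89 + 413.047 = 1287.94.
Under uncorrelated errors the observed covariances equal the true-score covariances, so only the own-variance terms attenuate.
True-score variance = [11.2²·0.63 + 18.8²·0.56 + 19.9²·0.86] + 413.047 = 617.522 + 413.047 = 1030.57.
Reliability = 1030.57 / 1287.94 = 0.8002.

0.8002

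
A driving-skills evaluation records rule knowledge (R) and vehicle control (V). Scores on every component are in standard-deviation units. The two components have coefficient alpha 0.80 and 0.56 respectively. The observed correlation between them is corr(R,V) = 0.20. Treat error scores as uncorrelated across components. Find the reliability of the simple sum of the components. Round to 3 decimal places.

0.733

Var(R+V) = 2 + 2·[0.20] = 2 + 0.4 = 2.4.
Because errors are independent across components, Cov(Tᵢ,Tⱼ) = Cov(Xᵢ,Xⱼ); the off-diagonal part of the true-score variance is the same as above.
True-score variance = [0.80 + 0.56] + 0.4 = 1.36 + 0.4 = 1.76.
Reliability = 1.76 / 2.4 = 0.733.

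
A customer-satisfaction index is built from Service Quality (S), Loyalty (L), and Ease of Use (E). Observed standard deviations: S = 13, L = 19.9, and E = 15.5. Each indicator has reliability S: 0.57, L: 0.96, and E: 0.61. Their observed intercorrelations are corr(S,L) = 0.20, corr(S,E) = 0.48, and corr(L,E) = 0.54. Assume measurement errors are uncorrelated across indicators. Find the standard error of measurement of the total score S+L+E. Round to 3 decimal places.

13.498

Var(total) = 805.26 + 630.046 = 1435.31.
True-score variance = 623.052 + 630.046 = 1253.1, so reliability = 0.8731.
Error variance = 1435.31 − 1253.1 = 182.208; SEM = √182.208 = 13.498.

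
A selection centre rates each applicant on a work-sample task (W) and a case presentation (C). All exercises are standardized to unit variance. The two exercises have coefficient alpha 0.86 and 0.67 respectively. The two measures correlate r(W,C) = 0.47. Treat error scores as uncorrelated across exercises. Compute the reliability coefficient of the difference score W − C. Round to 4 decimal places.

Var(W−C) = 1 + 1 − 2·0.47 = 2 − 0.94 = 1.06.
With uncorrelated errors the cross-covariances are all true-score covariance, so they carry over unchanged; only the diagonal terms shrink to ρᵢσᵢ².
True-score variance = [0.86 + 0.67] − 0.94 = 1.53 − 0.94 = 0.59.
Reliability = 0.59 / 1.06 = 0.5566.

0.5566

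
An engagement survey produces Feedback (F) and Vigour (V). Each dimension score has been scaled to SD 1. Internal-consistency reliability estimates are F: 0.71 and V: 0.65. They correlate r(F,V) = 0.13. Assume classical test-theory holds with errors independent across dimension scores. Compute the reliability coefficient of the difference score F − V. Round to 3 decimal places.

0.632

Var(F−V) = 1 + 1 − 2·0.13 = 2 − 0.26 = 1.74.
With uncorrelated errors the cross-covariances are all true-score covariance, so they carry over unchanged; only the diagonal terms shrink to ρᵢσᵢ².
True-score variance = [0.71 + 0.65] − 0.26 = 1.36 − 0.26 = 1.1.
Reliability = 1.1 / 1.74 = 0.632.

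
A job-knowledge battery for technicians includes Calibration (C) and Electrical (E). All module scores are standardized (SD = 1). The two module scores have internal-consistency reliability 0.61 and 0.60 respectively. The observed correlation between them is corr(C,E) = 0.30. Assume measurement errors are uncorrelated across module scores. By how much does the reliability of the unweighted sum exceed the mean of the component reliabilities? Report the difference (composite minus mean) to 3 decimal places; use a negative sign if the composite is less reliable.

0.091

Var(sum) = 2 + 0.6 = 2.6; true-score variance = 1.21 + 0.6 = 1.81; composite reliability = 0.6962.
Mean component reliability = 0.6050.
Difference = 0.6962 − 0.6050 = 0.091.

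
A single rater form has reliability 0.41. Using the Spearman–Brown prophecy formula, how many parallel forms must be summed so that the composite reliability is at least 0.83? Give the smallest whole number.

k ≥ ρ*(1−ρ₁)/(ρ₁(1−ρ*)) = 0.83·0.59 / (0.41·0.17) = 7.026.
Smallest integer k = 8.

8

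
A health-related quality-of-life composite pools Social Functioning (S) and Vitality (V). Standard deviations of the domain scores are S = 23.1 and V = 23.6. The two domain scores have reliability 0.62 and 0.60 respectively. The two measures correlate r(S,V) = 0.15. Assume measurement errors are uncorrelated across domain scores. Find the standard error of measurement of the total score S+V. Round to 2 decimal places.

Var(total) = 1090.57 + 163.548 = 1254.12.
True-score variance = 665.014 + 163.548 = 828.562, so reliability = 0.6607.
Error variance = 1254.12 − 828.562 = 425.556; SEM = √425.556 = 20.63.

20.63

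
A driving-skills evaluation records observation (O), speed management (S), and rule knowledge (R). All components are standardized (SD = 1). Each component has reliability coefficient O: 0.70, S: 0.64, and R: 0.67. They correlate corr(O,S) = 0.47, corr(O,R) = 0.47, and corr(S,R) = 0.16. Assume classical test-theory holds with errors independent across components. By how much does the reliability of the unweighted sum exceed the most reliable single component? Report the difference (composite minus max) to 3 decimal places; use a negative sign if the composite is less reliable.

Var(sum) = 3 + 2.2 = 5.2; true-score variance = 2.01 + 2.2 = 4.21; composite reliability = 0.8096.
Max component reliability = 0.7000.
Difference = 0.8096 − 0.7000 = 0.110.

0.110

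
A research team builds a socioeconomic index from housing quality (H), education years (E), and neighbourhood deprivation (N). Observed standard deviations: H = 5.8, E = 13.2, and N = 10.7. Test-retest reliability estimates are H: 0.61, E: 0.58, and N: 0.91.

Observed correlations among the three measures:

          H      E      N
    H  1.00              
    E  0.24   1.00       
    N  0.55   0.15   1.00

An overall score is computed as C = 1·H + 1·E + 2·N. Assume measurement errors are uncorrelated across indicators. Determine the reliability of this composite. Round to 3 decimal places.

0.862

Var(C) = 5.8² + 13.2² + 2²·10.7² + 2·[5.8·13.2·0.24 + 2·5.8·10.7·0.55 + 2·13.2·10.7·0.15] = 665.84 + 258.025 = 923.865.
With uncorrelated errors the cross-covariances are all true-score covariance, so they carry over unchanged; only the diagonal terms shrink to ρᵢσᵢ².
True-score variance = [5.8²·0.61 + 13.2²·0.58 + 2²·10.7²·0.91] + 258.025 = 538.323 + 258.025 = 796.348.
Reliability = 796.348 / 923.865 = 0.862.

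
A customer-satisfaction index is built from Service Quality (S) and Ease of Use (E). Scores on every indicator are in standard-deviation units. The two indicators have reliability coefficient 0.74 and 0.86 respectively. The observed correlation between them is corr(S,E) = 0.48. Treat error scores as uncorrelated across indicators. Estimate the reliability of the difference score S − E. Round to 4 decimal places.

Var(S−E) = 1 + 1 − 2·0.48 = 2 − 0.96 = 1.04.
With uncorrelated errors the cross-covariances are all true-score covariance, so they carry over unchanged; only the diagonal terms shrink to ρᵢσᵢ².
True-score variance = [0.74 + 0.86] − 0.96 = 1.6 − 0.96 = 0.64.
Reliability = 0.64 / 1.04 = 0.6154.

0.6154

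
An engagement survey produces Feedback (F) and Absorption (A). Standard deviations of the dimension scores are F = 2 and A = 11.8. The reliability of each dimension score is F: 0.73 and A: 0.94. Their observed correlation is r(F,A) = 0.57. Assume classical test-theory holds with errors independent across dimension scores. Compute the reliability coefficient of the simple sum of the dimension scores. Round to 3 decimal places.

Var(F+A) = 2² + 11.8² + 2·[2·11.8·0.57] = 143.24 + 26.904 = 170.144.
Because errors are independent across components, Cov(Tᵢ,Tⱼ) = Cov(Xᵢ,Xⱼ); the off-diagonal part of the true-score variance is the same as above.
True-score variance = [2²·0.73 + 11.8²·0.94] + 26.904 = 133.806 + 26.904 = 160.71.
Reliability = 160.71 / 170.144 = 0.945.

0.945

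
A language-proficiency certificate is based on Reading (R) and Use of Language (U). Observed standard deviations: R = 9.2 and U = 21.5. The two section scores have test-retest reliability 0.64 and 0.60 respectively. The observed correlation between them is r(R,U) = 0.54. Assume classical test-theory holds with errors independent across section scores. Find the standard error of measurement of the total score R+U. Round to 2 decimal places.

14.68

Var(total) = 546.89 + 213.624 = 760.514.
True-score variance = 331.52 + 213.624 = 545.144, so reliability = 0.7168.
Error variance = 760.514 − 545.144 = 215.37; SEM = √215.37 = 14.68.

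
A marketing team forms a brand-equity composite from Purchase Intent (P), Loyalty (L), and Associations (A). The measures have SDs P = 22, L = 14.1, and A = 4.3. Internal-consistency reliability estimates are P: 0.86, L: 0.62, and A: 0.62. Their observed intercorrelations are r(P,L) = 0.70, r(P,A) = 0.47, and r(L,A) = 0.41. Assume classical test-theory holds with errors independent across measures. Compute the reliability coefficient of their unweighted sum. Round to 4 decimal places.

Var(P+L+A) = 22² + 14.1² + 4.3² + 2·[22·14.1·0.70 + 22·4.3·0.47 + 14.1·4.3·0.41] = 701.3 + 572.921 = 1274.22.
Under uncorrelated errors the observed covariances equal the true-score covariances, so only the own-variance terms attenuate.
True-score variance = [22²·0.86 + 14.1²·0.62 + 4.3²·0.62] + 572.921 = 550.966 + 572.921 = 1123.89.
Reliability = 1123.89 / 1274.22 = 0.8820.

0.8820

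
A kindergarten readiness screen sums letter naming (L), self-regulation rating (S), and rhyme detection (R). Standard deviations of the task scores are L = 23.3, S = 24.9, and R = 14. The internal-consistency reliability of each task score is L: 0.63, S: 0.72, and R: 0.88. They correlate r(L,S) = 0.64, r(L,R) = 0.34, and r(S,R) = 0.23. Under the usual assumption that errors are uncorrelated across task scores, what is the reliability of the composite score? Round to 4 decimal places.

Var(L+S+R) = 23.3² + 24.9² + 14² + 2·[23.3·24.9·0.64 + 23.3·14·0.34 + 24.9·14·0.23] = 1358.9 + 1124.79 = 2483.69.
Because errors are independent across components, Cov(Tᵢ,Tⱼ) = Cov(Xᵢ,Xⱼ); the off-diagonal part of the true-score variance is the same as above.
True-score variance = [23.3²·0.63 + 24.9²·0.72 + 14²·0.88] + 1124.79 = 960.908 + 1124.79 = 2085.7.
Reliability = 2085.7 / 2483.69 = 0.8398.

0.8398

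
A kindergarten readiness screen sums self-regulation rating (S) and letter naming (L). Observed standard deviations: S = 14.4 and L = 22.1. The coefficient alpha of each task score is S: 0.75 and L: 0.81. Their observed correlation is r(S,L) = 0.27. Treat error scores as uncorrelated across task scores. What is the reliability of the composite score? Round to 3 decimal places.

Var(S+L) = 14.4² + 22.1² + 2·[14.4·22.1·0.27] = 695.77 + 171.85 = 867.62.
Because errors are independent across components, Cov(Tᵢ,Tⱼ) = Cov(Xᵢ,Xⱼ); the off-diagonal part of the true-score variance is the same as above.
True-score variance = [14.4²·0.75 + 22.1²·0.81] + 171.85 = 551.132 + 171.85 = 722.982.
Reliability = 722.982 / 867.62 = 0.833.

0.833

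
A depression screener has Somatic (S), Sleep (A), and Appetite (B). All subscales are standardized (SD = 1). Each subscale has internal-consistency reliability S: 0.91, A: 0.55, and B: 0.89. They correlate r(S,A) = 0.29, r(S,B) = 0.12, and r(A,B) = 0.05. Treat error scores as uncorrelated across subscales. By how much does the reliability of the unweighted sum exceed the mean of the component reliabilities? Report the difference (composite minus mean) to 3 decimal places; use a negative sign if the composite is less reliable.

0.051

Var(sum) = 3 + 0.92 = 3.92; true-score variance = 2.35 + 0.92 = 3.27; composite reliability = 0.8342.
Mean component reliability = 0.7833.
Difference = 0.8342 − 0.7833 = 0.051.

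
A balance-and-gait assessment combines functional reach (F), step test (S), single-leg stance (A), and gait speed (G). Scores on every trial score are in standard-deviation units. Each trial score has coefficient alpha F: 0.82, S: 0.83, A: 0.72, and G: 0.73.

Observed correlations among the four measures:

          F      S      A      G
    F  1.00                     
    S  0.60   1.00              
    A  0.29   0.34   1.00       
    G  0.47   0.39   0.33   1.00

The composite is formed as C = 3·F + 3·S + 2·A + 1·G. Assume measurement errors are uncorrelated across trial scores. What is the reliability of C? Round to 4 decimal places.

0.9051

Var(C) = 3² + 3² + 2² + 1 + 2·[9·0.60 + 6·0.29 + 3·0.47 + 6·0.34 + 3·0.39 + 2·0.33] = 23 + 24.84 = 47.84.
Because errors are independent across components, Cov(Tᵢ,Tⱼ) = Cov(Xᵢ,Xⱼ); the off-diagonal part of the true-score variance is the same as above.
True-score variance = [3²·0.82 + 3²·0.83 + 2²·0.72 + 0.73] + 24.84 = 18.46 + 24.84 = 43.3.
Reliability = 43.3 / 47.84 = 0.9051.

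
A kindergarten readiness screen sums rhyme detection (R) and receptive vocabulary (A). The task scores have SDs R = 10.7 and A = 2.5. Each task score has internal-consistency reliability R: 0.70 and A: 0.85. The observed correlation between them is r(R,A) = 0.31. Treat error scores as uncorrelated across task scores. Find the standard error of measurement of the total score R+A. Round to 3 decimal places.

5.940

Var(total) = 120.74 + 16.585 = 137.325.
True-score variance = 85.4555 + 16.585 = 102.04, so reliability = 0.7431.
Error variance = 137.325 − 102.04 = 35.2845; SEM = √35.2845 = 5.940.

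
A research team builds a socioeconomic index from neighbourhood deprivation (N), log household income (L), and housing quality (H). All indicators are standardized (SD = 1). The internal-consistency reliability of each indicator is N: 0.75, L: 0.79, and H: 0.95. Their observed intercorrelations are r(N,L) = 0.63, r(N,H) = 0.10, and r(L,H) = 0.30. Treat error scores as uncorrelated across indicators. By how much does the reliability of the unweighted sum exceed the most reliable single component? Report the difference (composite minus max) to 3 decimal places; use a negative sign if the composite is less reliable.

Var(sum) = 3 + 2.06 = 5.06; true-score variance = 2.49 + 2.06 = 4.55; composite reliability = 0.8992.
Max component reliability = 0.9500.
Difference = 0.8992 − 0.9500 = -0.051.

-0.051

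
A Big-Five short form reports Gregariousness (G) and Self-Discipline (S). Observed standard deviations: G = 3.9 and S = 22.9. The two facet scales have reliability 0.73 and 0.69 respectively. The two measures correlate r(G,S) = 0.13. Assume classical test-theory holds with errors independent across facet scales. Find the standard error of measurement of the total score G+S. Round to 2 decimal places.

Var(total) = 539.62 + 23.2206 = 562.841.
True-score variance = 372.946 + 23.2206 = 396.167, so reliability = 0.7039.
Error variance = 562.841 − 396.167 = 166.674; SEM = √166.674 = 12.91.

12.91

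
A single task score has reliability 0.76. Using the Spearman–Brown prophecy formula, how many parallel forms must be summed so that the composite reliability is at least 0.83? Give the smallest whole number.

2

k ≥ ρ*(1−ρ₁)/(ρ₁(1−ρ*)) = 0.83·0.24 / (0.76·0.17) = 1.542.
Smallest integer k = 2.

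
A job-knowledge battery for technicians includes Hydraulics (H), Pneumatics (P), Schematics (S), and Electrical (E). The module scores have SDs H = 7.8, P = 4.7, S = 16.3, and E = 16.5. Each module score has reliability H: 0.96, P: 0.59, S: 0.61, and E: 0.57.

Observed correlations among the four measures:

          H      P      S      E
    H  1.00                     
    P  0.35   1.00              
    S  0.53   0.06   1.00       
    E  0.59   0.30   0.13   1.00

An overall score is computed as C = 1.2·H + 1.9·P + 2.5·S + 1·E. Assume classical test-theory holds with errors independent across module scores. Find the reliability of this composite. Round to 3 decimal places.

Var(C) = 1.2²·7.8² + 1.9²·4.7² + 2.5²·16.3² + 16.5² + 2·[2.28·7.8·4.7·0.35 + 3·7.8·16.3·0.53 + 1.2·7.8·16.5·0.59 + 4.75·4.7·16.3·0.06 + 1.9·4.7·16.5·0.30 + 2.5·16.3·16.5·0.13] = 2100.17 + 951.946 = 3052.11.
Because errors are independent across components, Cov(Tᵢ,Tⱼ) = Cov(Xᵢ,Xⱼ); the off-diagonal part of the true-score variance is the same as above.
True-score variance = [1.2²·7.8²·0.96 + 1.9²·4.7²·0.59 + 2.5²·16.3²·0.61 + 16.5²·0.57] + 951.946 = 1299.28 + 951.946 = 2251.23.
Reliability = 2251.23 / 3052.11 = 0.738.

0.738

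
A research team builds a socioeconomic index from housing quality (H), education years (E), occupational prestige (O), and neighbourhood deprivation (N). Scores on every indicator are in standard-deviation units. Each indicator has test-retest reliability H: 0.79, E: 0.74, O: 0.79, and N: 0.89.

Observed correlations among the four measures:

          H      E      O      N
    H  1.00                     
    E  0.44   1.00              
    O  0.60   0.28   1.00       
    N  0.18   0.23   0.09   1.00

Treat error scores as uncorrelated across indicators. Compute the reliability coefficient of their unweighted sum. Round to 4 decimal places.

Var(H+E+O+N) = 4 + 2·[0.44 + 0.60 + 0.18 + 0.28 + 0.23 + 0.09] = 4 + 3.64 = 7.64.
Under uncorrelated errors the observed covariances equal the true-score covariances, so only the own-variance terms attenuate.
True-score variance = [0.79 + 0.74 + 0.79 + 0.89] + 3.64 = 3.21 + 3.64 = 6.85.
Reliability = 6.85 / 7.64 = 0.8966.

0.8966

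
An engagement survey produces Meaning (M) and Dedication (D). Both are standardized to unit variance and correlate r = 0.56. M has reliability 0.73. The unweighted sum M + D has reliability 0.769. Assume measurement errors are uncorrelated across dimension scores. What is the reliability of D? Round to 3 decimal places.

0.549

Var(M+D) = 2 + 2·0.56 = 3.120.
True-score variance = ρ_M + ρ_D + 2·0.56, so 0.769 = (0.73 + ρ_D + 1.12) / 3.120.
ρ_D = 0.769·3.120 − 0.73 − 1.12 = 0.549.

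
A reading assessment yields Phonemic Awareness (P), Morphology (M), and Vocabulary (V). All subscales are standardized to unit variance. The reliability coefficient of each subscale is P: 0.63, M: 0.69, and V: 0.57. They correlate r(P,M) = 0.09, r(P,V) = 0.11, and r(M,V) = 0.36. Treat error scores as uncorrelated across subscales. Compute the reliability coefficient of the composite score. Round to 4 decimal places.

Var(P+M+V) = 3 + 2·[0.09 + 0.11 + 0.36] = 3 + 1.12 = 4.12.
Under uncorrelated errors the observed covariances equal the true-score covariances, so only the own-variance terms attenuate.
True-score variance = [0.63 + 0.69 + 0.57] + 1.12 = 1.89 + 1.12 = 3.01.
Reliability = 3.01 / 4.12 = 0.7306.

0.7306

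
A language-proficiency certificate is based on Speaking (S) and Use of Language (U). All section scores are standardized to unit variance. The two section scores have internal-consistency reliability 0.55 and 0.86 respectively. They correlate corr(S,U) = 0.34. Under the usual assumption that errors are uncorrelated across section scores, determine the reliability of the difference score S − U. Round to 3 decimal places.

0.553

Var(S−U) = 1 + 1 − 2·0.34 = 2 − 0.68 = 1.32.
Because errors are independent across components, Cov(Tᵢ,Tⱼ) = Cov(Xᵢ,Xⱼ); the off-diagonal part of the true-score variance is the same as above.
True-score variance = [0.55 + 0.86] − 0.68 = 1.41 − 0.68 = 0.73.
Reliability = 0.73 / 1.32 = 0.553.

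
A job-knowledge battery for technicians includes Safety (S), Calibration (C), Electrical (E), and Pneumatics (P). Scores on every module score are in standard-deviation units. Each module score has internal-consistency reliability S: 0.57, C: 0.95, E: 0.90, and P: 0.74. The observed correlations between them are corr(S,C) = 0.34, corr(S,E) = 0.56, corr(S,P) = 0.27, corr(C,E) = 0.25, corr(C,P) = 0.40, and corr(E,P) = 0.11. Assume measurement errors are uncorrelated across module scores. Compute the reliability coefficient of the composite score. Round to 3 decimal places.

0.893

Var(S+C+E+P) = 4 + 2·[0.34 + 0.56 + 0.27 + 0.25 + 0.40 + 0.11] = 4 + 3.86 = 7.86.
Because errors are independent across components, Cov(Tᵢ,Tⱼ) = Cov(Xᵢ,Xⱼ); the off-diagonal part of the true-score variance is the same as above.
True-score variance = [0.57 + 0.95 + 0.90 + 0.74] + 3.86 = 3.16 + 3.86 = 7.02.
Reliability = 7.02 / 7.86 = 0.893.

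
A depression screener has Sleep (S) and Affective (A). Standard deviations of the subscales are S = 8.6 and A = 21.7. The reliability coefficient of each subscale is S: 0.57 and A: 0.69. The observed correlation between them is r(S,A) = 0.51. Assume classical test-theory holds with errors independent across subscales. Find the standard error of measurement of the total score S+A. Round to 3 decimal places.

Var(total) = 544.85 + 190.352 = 735.202.
True-score variance = 367.071 + 190.352 = 557.424, so reliability = 0.7582.
Error variance = 735.202 − 557.424 = 177.779; SEM = √177.779 = 13.333.

13.333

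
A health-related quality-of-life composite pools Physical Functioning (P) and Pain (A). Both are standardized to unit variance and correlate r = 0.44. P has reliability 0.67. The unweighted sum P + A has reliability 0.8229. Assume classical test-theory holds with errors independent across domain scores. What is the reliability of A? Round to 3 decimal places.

0.820

Var(P+A) = 2 + 2·0.44 = 2.880.
True-score variance = ρ_P + ρ_A + 2·0.44, so 0.8229 = (0.67 + ρ_A + 0.88) / 2.880.
ρ_A = 0.8229·2.880 − 0.67 − 0.88 = 0.820.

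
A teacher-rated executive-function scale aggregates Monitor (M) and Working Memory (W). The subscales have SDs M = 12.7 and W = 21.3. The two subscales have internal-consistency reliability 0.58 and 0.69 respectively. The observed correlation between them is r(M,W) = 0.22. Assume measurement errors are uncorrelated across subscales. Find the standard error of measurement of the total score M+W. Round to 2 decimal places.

Var(total) = 614.98 + 119.024 = 734.004.
True-score variance = 406.594 + 119.024 = 525.619, so reliability = 0.7161.
Error variance = 734.004 − 525.619 = 208.386; SEM = √208.386 = 14.44.

14.44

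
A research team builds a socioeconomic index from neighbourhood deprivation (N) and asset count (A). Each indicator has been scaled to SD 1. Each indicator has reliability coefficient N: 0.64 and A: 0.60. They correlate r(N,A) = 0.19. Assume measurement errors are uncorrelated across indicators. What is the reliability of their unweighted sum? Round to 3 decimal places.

0.681

Var(N+A) = 2 + 2·[0.19] = 2 + 0.38 = 2.38.
With uncorrelated errors the cross-covariances are all true-score covariance, so they carry over unchanged; only the diagonal terms shrink to ρᵢσᵢ².
True-score variance = [0.64 + 0.60] + 0.38 = 1.24 + 0.38 = 1.62.
Reliability = 1.62 / 2.38 = 0.681.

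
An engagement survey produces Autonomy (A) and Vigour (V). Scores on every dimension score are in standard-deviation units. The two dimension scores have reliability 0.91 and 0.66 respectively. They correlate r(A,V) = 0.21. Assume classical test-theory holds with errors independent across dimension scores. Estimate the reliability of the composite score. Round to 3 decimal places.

0.822

Var(A+V) = 2 + 2·[0.21] = 2 + 0.42 = 2.42.
With uncorrelated errors the cross-covariances are all true-score covariance, so they carry over unchanged; only the diagonal terms shrink to ρᵢσᵢ².
True-score variance = [0.91 + 0.66] + 0.42 = 1.57 + 0.42 = 1.99.
Reliability = 1.99 / 2.42 = 0.822.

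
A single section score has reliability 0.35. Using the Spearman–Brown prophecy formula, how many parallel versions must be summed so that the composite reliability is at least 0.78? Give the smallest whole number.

7

k ≥ ρ*(1−ρ₁)/(ρ₁(1−ρ*)) = 0.78·0.65 / (0.35·0.22) = 6.584.
Smallest integer k = 7.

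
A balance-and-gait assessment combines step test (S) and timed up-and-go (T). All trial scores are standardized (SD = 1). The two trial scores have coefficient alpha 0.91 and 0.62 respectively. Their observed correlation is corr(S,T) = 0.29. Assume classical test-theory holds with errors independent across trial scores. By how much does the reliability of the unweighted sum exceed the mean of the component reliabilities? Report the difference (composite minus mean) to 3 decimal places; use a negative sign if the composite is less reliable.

Var(sum) = 2 + 0.58 = 2.58; true-score variance = 1.53 + 0.58 = 2.11; composite reliability = 0.8178.
Mean component reliability = 0.7650.
Difference = 0.8178 − 0.7650 = 0.053.

0.053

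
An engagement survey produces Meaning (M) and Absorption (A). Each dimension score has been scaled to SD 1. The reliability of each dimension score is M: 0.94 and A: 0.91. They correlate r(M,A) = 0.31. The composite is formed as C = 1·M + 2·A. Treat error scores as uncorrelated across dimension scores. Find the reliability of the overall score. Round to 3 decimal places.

0.933

Var(C) = 1 + 2² + 2·[2·0.31] = 5 + 1.24 = 6.24.
Because errors are independent across components, Cov(Tᵢ,Tⱼ) = Cov(Xᵢ,Xⱼ); the off-diagonal part of the true-score variance is the same as above.
True-score variance = [0.94 + 2²·0.91] + 1.24 = 4.58 + 1.24 = 5.82.
Reliability = 5.82 / 6.24 = 0.933.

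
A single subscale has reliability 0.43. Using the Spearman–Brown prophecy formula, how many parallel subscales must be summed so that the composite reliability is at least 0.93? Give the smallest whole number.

18

k ≥ ρ*(1−ρ₁)/(ρ₁(1−ρ*)) = 0.93·0.57 / (0.43·0.07) = 17.611.
Smallest integer k = 18.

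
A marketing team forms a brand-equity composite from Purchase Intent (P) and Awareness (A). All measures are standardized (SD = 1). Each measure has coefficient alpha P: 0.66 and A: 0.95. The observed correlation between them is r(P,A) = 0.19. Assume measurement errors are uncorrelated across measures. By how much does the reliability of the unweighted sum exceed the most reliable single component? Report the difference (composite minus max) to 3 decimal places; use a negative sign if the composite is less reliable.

-0.114

Var(sum) = 2 + 0.38 = 2.38; true-score variance = 1.61 + 0.38 = 1.99; composite reliability = 0.8361.
Max component reliability = 0.9500.
Difference = 0.8361 − 0.9500 = -0.114.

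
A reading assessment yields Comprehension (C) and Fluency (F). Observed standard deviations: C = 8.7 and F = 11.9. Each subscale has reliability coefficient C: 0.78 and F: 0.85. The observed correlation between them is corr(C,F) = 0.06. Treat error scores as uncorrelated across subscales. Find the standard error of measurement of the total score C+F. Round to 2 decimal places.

6.16

Var(total) = 217.3 + 12.4236 = 229.724.
True-score variance = 179.407 + 12.4236 = 191.83, so reliability = 0.8350.
Error variance = 229.724 − 191.83 = 37.8933; SEM = √37.8933 = 6.16.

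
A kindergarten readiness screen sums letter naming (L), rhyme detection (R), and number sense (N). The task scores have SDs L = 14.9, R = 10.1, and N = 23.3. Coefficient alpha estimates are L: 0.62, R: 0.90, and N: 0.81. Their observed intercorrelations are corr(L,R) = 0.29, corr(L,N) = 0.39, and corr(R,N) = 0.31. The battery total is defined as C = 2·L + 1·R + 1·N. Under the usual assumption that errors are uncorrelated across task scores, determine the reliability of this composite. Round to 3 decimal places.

0.812

Var(C) = 2²·14.9² + 10.1² + 23.3² + 2·[2·14.9·10.1·0.29 + 2·14.9·23.3·0.39 + 10.1·23.3·0.31] = 1532.94 + 862.058 = 2395.
With uncorrelated errors the cross-covariances are all true-score covariance, so they carry over unchanged; only the diagonal terms shrink to ρᵢσᵢ².
True-score variance = [2²·14.9²·0.62 + 10.1²·0.90 + 23.3²·0.81] + 862.058 = 1082.13 + 862.058 = 1944.19.
Reliability = 1944.19 / 2395 = 0.812.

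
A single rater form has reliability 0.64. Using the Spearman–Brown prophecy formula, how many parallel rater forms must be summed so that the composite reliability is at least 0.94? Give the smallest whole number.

9

k ≥ ρ*(1−ρ₁)/(ρ₁(1−ρ*)) = 0.94·0.36 / (0.64·0.06) = 8.812.
Smallest integer k = 9.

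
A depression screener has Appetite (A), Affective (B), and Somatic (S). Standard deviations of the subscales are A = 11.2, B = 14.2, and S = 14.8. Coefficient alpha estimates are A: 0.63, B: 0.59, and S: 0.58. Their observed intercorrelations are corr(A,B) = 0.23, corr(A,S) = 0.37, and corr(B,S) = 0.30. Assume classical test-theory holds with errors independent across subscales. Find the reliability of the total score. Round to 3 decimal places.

Var(A+B+S) = 11.2² + 14.2² + 14.8² + 2·[11.2·14.2·0.23 + 11.2·14.8·0.37 + 14.2·14.8·0.30] = 546.12 + 321.917 = 868.037.
Under uncorrelated errors the observed covariances equal the true-score covariances, so only the own-variance terms attenuate.
True-score variance = [11.2²·0.63 + 14.2²·0.59 + 14.8²·0.58] + 321.917 = 325.038 + 321.917 = 646.955.
Reliability = 646.955 / 868.037 = 0.745.

0.745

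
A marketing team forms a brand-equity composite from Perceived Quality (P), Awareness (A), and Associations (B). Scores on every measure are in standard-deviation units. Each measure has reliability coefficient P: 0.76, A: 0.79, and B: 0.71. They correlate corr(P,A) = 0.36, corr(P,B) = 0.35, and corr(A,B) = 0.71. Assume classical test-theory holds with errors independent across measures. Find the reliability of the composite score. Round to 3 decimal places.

Var(P+A+B) = 3 + 2·[0.36 + 0.35 + 0.71] = 3 + 2.84 = 5.84.
Under uncorrelated errors the observed covariances equal the true-score covariances, so only the own-variance terms attenuate.
True-score variance = [0.76 + 0.79 + 0.71] + 2.84 = 2.26 + 2.84 = 5.1.
Reliability = 5.1 / 5.84 = 0.873.

0.873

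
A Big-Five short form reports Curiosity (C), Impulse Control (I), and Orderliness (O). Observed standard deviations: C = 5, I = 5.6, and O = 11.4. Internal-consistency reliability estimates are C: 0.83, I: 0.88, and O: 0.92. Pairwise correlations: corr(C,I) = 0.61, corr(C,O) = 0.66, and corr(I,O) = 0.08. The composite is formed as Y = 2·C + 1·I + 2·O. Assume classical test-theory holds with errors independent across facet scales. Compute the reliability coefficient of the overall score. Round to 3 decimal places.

Var(Y) = 2²·5² + 5.6² + 2²·11.4² + 2·[2·5·5.6·0.61 + 4·5·11.4·0.66 + 2·5.6·11.4·0.08] = 651.2 + 389.709 = 1040.91.
Because errors are independent across components, Cov(Tᵢ,Tⱼ) = Cov(Xᵢ,Xⱼ); the off-diagonal part of the true-score variance is the same as above.
True-score variance = [2²·5²·0.83 + 5.6²·0.88 + 2²·11.4²·0.92] + 389.709 = 588.85 + 389.709 = 978.558.
Reliability = 978.558 / 1040.91 = 0.940.

0.940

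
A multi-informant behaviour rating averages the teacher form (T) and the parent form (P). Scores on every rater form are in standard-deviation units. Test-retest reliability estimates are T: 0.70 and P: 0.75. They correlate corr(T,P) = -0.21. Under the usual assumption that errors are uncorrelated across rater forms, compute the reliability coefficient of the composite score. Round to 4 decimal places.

Var(T+P) = 2 + 2·[(-0.21)] = 2 − 0.42 = 1.58.
Because errors are independent across components, Cov(Tᵢ,Tⱼ) = Cov(Xᵢ,Xⱼ); the off-diagonal part of the true-score variance is the same as above.
True-score variance = [0.70 + 0.75] − 0.42 = 1.45 − 0.42 = 1.03.
Reliability = 1.03 / 1.58 = 0.6519.

0.6519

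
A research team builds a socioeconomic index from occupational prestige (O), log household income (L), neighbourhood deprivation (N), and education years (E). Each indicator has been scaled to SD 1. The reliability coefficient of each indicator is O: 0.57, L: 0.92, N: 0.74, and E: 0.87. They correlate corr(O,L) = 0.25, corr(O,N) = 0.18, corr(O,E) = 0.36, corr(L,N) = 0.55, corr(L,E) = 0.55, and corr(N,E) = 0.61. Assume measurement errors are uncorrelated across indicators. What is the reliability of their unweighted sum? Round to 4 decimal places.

0.9000

Var(O+L+N+E) = 4 + 2·[0.25 + 0.18 + 0.36 + 0.55 + 0.55 + 0.61] = 4 + 5 = 9.
With uncorrelated errors the cross-covariances are all true-score covariance, so they carry over unchanged; only the diagonal terms shrink to ρᵢσᵢ².
True-score variance = [0.57 + 0.92 + 0.74 + 0.87] + 5 = 3.1 + 5 = 8.1.
Reliability = 8.1 / 9 = 0.9000.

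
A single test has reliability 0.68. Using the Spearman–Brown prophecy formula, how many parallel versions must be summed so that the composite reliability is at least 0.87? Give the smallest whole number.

4

k ≥ ρ*(1−ρ₁)/(ρ₁(1−ρ*)) = 0.87·0.32 / (0.68·0.13) = 3.149.
Smallest integer k = 4.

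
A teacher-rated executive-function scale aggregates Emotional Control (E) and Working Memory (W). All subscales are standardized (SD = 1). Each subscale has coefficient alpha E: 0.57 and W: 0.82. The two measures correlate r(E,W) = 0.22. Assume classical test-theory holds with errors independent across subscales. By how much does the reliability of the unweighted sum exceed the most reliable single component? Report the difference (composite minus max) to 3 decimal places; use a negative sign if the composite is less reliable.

Var(sum) = 2 + 0.44 = 2.44; true-score variance = 1.39 + 0.44 = 1.83; composite reliability = 0.7500.
Max component reliability = 0.8200.
Difference = 0.7500 − 0.8200 = -0.070.

-0.070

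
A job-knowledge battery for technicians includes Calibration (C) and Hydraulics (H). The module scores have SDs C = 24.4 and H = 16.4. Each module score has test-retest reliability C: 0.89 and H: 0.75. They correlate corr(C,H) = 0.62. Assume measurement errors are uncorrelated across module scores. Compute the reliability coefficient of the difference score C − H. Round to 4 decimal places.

0.6394

Var(C−H) = 24.4² + 16.4² − 2·24.4·16.4·0.62 = 864.32 − 496.198 = 368.122.
Because errors are independent across components, Cov(Tᵢ,Tⱼ) = Cov(Xᵢ,Xⱼ); the off-diagonal part of the true-score variance is the same as above.
True-score variance = [24.4²·0.89 + 16.4²·0.75] − 496.198 = 731.59 − 496.198 = 235.392.
Reliability = 235.392 / 368.122 = 0.6394.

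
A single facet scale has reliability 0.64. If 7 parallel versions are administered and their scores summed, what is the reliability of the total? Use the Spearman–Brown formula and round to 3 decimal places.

0.926

ρ_k = kρ / (1 + (k−1)ρ) = 7·0.64 / (1 + 6·0.64) = 4.480 / 4.840 = 0.926.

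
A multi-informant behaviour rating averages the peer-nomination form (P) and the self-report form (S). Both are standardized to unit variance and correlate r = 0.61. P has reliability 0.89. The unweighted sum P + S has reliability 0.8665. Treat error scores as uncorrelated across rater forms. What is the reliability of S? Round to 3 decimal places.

0.680

Var(P+S) = 2 + 2·0.61 = 3.220.
True-score variance = ρ_P + ρ_S + 2·0.61, so 0.8665 = (0.89 + ρ_S + 1.22) / 3.220.
ρ_S = 0.8665·3.220 − 0.89 − 1.22 = 0.680.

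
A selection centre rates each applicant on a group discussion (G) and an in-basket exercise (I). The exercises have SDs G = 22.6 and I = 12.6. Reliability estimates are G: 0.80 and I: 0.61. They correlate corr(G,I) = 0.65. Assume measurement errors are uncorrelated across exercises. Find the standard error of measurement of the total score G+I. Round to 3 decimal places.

12.809

Var(total) = 669.52 + 370.188 = 1039.71.
True-score variance = 505.452 + 370.188 = 875.64, so reliability = 0.8422.
Error variance = 1039.71 − 875.64 = 164.068; SEM = √164.068 = 12.809.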